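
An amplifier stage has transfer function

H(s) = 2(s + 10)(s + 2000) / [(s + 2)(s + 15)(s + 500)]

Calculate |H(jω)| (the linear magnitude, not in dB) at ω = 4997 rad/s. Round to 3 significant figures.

At s = jω = j4997:
zero (s+10): 10 + j4997 → |·| = √(10²+4997²) = √24970109 ≈ 4997, ∠ = arctan(4997/10) ≈ 89.89°
zero (s+2000): 2000 + j4997 → |·| = √(2000²+4997²) = √28970009 ≈ 5382.4, ∠ = arctan(4997/2000) ≈ 68.19°
pole (s+2): 2 + j4997 → |·| = √(2²+4997²) = √24970013 ≈ 4997, ∠ = arctan(4997/2) ≈ 89.98°
pole (s+15): 15 + j4997 → |·| = √(15²+4997²) = √24970234 ≈ 4997, ∠ = arctan(4997/15) ≈ 89.83°
pole (s+500): 500 + j4997 → |·| = √(500²+4997²) = √25220009 ≈ 5022, ∠ = arctan(4997/500) ≈ 84.29°
|H| = 2 · 2.6896e+07 / 1.254e+11 ≈ 0.00042896

0.000429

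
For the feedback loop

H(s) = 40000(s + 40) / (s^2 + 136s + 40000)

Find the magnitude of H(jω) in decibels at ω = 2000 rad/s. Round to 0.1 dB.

At s = jω = j2000:
zero (s+40): 40 + j2000 → |·| = √(40²+2000²) = √4001600 ≈ 2000.4, ∠ = arctan(2000/40) ≈ 88.85°
quadratic: (j2000)² + 136·j2000 + 40000 = -3960000 + j272000 → |·| ≈ 3.9693e+06, ∠ ≈ 176.07°
|H| = 40000 · 2000.4 / 3.9693e+06 ≈ 20.159
Gain = 20 log₁₀(20.159) ≈ 26.09 dB

26.1 dB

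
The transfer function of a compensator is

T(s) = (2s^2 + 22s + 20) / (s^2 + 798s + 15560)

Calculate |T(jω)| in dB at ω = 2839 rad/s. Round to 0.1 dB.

5.7 dB

Substitute s = j2839:
Numerator: 2(j2839)^2 + 22(j2839) + 20 = -16119822 + j62458
Denominator: (j2839)^2 + 798(j2839) + 15560 = -8044361 + j2265522
|N| = √(16119822² + 62458²) ≈ 1.612e+07, ∠N ≈ 179.78°
|D| = √(8044361² + 2265522²) ≈ 8.3573e+06, ∠D ≈ 164.27°
|T| = 1.612e+07 / 8.3573e+06 ≈ 1.9289
Gain = 20 log₁₀(1.9289) ≈ 5.71 dB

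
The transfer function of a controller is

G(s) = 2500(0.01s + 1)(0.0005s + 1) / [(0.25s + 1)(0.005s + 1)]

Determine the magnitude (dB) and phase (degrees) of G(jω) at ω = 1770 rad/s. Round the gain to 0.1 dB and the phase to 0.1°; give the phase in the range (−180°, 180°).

23.5 dB, -45.1°

At ω = 1770 rad/s:
zero (1 + j1770·0.01) = 1 + j17.7 → |·| ≈ 17.728, ∠ ≈ 86.77°
zero (1 + j1770·0.0005) = 1 + j0.885 → |·| ≈ 1.3354, ∠ ≈ 41.51°
pole (1 + j1770·0.25) = 1 + j442.5 → |·| ≈ 442.5, ∠ ≈ 89.87°
pole (1 + j1770·0.005) = 1 + j8.85 → |·| ≈ 8.9063, ∠ ≈ 83.55°
|G| = 2500 · 17.728 · 1.3354 / (442.5 · 8.9063) ≈ 15.018
Gain = 20 log₁₀(15.018) ≈ 23.53 dB
∠G = (86.77° + 41.51°) − (89.87° + 83.55°) = -45.14°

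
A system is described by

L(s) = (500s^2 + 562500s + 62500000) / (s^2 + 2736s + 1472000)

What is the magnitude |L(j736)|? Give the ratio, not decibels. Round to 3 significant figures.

209

Substitute s = j736:
Numerator: 500(j736)^2 + 562500(j736) + 62500000 = -208348000 + j414000000
Denominator: (j736)^2 + 2736(j736) + 1472000 = 930304 + j2013696
|N| = √(208348000² + 414000000²) ≈ 4.6347e+08, ∠N ≈ 116.71°
|D| = √(930304² + 2013696²) ≈ 2.2182e+06, ∠D ≈ 65.20°
|L| = 4.6347e+08 / 2.2182e+06 ≈ 208.94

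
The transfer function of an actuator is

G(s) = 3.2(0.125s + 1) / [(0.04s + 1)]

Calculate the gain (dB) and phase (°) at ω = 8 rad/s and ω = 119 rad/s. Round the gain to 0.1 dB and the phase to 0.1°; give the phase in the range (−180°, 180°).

At ω = 8 rad/s:
zero (1 + j8·0.125) = 1 + j1 → |·| ≈ 1.4142, ∠ ≈ 45.00°
pole (1 + j8·0.04) = 1 + j0.32 → |·| ≈ 1.05, ∠ ≈ 17.74°
|G| = 3.2 · 1.4142 / (1.05) ≈ 4.3099
Gain = 20 log₁₀(4.3099) ≈ 12.69 dB
∠G = (45.00°) − (17.74°) = 27.26°

At ω = 119 rad/s:
zero (1 + j119·0.125) = 1 + j14.875 → |·| ≈ 14.909, ∠ ≈ 86.15°
pole (1 + j119·0.04) = 1 + j4.76 → |·| ≈ 4.8639, ∠ ≈ 78.14°
|G| = 3.2 · 14.909 / (4.8639) ≈ 9.8088
Gain = 20 log₁₀(9.8088) ≈ 19.83 dB
∠G = (86.15°) − (78.14°) = 8.01°

ω = 8: 12.7 dB, 27.3°; ω = 119: 19.8 dB, 8.0°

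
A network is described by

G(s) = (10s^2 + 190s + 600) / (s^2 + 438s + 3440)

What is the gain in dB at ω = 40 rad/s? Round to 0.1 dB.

-0.2 dB

Substitute s = j40:
Numerator: 10(j40)^2 + 190(j40) + 600 = -15400 + j7600
Denominator: (j40)^2 + 438(j40) + 3440 = 1840 + j17520
|N| = √(15400² + 7600²) ≈ 17173, ∠N ≈ 153.73°
|D| = √(1840² + 17520²) ≈ 17616, ∠D ≈ 84.00°
|G| = 17173 / 17616 ≈ 0.97485
Gain = 20 log₁₀(0.97485) ≈ -0.22 dB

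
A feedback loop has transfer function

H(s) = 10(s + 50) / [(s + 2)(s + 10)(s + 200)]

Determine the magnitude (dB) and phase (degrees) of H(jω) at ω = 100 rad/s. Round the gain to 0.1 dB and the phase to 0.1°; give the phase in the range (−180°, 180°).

-66.1 dB, -136.3°

At s = jω = j100:
zero (s+50): 50 + j100 → |·| = √(50²+100²) = √12500 ≈ 111.8, ∠ = arctan(100/50) ≈ 63.43°
pole (s+2): 2 + j100 → |·| = √(2²+100²) = √10004 ≈ 100.02, ∠ = arctan(100/2) ≈ 88.85°
pole (s+10): 10 + j100 → |·| = √(10²+100²) = √10100 ≈ 100.5, ∠ = arctan(100/10) ≈ 84.29°
pole (s+200): 200 + j100 → |·| = √(200²+100²) = √50000 ≈ 223.61, ∠ = arctan(100/200) ≈ 26.57°
|H| = 10 · 111.8 / 2.2477e+06 ≈ 0.0004974
Gain = 20 log₁₀(0.0004974) ≈ -66.07 dB
∠H = 63.43° − 199.71° = -136.28°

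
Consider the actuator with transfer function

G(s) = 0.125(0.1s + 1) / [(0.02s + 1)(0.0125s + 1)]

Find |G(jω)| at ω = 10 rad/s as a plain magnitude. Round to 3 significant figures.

At ω = 10 rad/s:
zero (1 + j10·0.1) = 1 + j1 → |·| ≈ 1.4142, ∠ ≈ 45.00°
pole (1 + j10·0.02) = 1 + j0.2 → |·| ≈ 1.0198, ∠ ≈ 11.31°
pole (1 + j10·0.0125) = 1 + j0.125 → |·| ≈ 1.0078, ∠ ≈ 7.13°
|G| = 0.125 · 1.4142 / (1.0198 · 1.0078) ≈ 0.172

0.172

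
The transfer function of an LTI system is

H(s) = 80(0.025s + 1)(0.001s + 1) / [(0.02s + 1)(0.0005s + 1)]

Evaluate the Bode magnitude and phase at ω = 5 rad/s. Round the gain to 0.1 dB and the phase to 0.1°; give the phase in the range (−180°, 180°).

38.1 dB, 1.6°

At ω = 5 rad/s:
zero (1 + j5·0.025) = 1 + j0.125 → |·| ≈ 1.0078, ∠ ≈ 7.13°
zero (1 + j5·0.001) = 1 + j0.005 → |·| ≈ 1, ∠ ≈ 0.29°
pole (1 + j5·0.02) = 1 + j0.1 → |·| ≈ 1.005, ∠ ≈ 5.71°
pole (1 + j5·0.0005) = 1 + j0.0025 → |·| ≈ 1, ∠ ≈ 0.14°
|H| = 80 · 1.0078 · 1 / (1.005 · 1) ≈ 80.223
Gain = 20 log₁₀(80.223) ≈ 38.09 dB
∠H = (7.13° + 0.29°) − (5.71° + 0.14°) = 1.57°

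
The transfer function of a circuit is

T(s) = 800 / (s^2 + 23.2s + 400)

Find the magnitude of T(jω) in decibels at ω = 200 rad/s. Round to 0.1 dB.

At s = jω = j200:
quadratic: (j200)² + 23.2·j200 + 400 = -39600 + j4640 → |·| ≈ 39871, ∠ ≈ 173.32°
|T| = 800 / 39871 ≈ 0.020065
Gain = 20 log₁₀(0.020065) ≈ -33.95 dB

-34.0 dB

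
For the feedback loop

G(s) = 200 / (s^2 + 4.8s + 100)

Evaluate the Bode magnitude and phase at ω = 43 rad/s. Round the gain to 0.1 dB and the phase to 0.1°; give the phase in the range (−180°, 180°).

-18.9 dB, -173.3°

At s = jω = j43:
quadratic: (j43)² + 4.8·j43 + 100 = -1749 + j206.4 → |·| ≈ 1761.1, ∠ ≈ 173.27°
|G| = 200 / 1761.1 ≈ 0.11357
Gain = 20 log₁₀(0.11357) ≈ -18.89 dB
∠G = 0.00° − 173.27° = -173.27°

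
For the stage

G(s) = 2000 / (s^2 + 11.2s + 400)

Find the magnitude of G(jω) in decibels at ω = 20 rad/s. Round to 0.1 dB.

19.0 dB

At s = jω = j20:
quadratic: (j20)² + 11.2·j20 + 400 = 0 + j224 → |·| ≈ 224, ∠ ≈ 90.00°
|G| = 2000 / 224 ≈ 8.9286
Gain = 20 log₁₀(8.9286) ≈ 19.02 dB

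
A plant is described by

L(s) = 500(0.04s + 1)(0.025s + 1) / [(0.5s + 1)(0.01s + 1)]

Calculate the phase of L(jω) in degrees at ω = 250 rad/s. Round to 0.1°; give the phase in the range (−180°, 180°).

At ω = 250 rad/s:
zero (1 + j250·0.04) = 1 + j10 → |·| ≈ 10.05, ∠ ≈ 84.29°
zero (1 + j250·0.025) = 1 + j6.25 → |·| ≈ 6.3295, ∠ ≈ 80.91°
pole (1 + j250·0.5) = 1 + j125 → |·| ≈ 125, ∠ ≈ 89.54°
pole (1 + j250·0.01) = 1 + j2.5 → |·| ≈ 2.6926, ∠ ≈ 68.20°
∠L = (84.29° + 80.91°) − (89.54° + 68.20°) = 7.46°

7.5°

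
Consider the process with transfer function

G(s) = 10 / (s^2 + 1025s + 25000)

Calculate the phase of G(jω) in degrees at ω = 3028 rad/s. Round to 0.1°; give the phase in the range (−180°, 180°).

-161.3°

Substitute s = j3028:
Numerator: 10 = 10 + j0
Denominator: (j3028)^2 + 1025(j3028) + 25000 = -9143784 + j3103700
|N| = √(10² + 0²) ≈ 10, ∠N ≈ 0.00°
|D| = √(9143784² + 3103700²) ≈ 9.6562e+06, ∠D ≈ 161.25°
∠G = 0.00° − 161.25° = -161.25°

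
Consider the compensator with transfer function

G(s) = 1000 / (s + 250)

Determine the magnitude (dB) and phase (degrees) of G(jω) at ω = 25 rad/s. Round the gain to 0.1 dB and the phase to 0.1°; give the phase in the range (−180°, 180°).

Substitute s = j25:
Numerator: 1000 = 1000 + j0
Denominator: (j25) + 250 = 250 + j25
|N| = √(1000² + 0²) ≈ 1000, ∠N ≈ 0.00°
|D| = √(250² + 25²) ≈ 251.25, ∠D ≈ 5.71°
|G| = 1000 / 251.25 ≈ 3.9801
Gain = 20 log₁₀(3.9801) ≈ 12.00 dB
∠G = 0.00° − 5.71° = -5.71°

12.0 dB, -5.7°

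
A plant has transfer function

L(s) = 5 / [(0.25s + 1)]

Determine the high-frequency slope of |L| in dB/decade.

-20 dB/decade

Each pole contributes −20 dB/decade at high frequency; each zero contributes +20 dB/decade.
Net: 0 zero(s) − 1 pole(s) → -20 dB/decade.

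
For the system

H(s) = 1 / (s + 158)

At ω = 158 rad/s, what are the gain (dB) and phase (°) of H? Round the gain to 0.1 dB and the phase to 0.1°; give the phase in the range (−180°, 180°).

Substitute s = j158:
Numerator: 1 = 1 + j0
Denominator: (j158) + 158 = 158 + j158
|N| = √(1² + 0²) ≈ 1, ∠N ≈ 0.00°
|D| = √(158² + 158²) ≈ 223.45, ∠D ≈ 45.00°
|H| = 1 / 223.45 ≈ 0.0044753
Gain = 20 log₁₀(0.0044753) ≈ -46.98 dB
∠H = 0.00° − 45.00° = -45.00°

-47.0 dB, -45.0°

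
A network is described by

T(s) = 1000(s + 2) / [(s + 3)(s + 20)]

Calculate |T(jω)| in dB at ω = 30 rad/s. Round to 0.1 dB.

At s = jω = j30:
zero (s+2): 2 + j30 → |·| = √(2²+30²) = √904 ≈ 30.067, ∠ = arctan(30/2) ≈ 86.19°
pole (s+3): 3 + j30 → |·| = √(3²+30²) = √909 ≈ 30.15, ∠ = arctan(30/3) ≈ 84.29°
pole (s+20): 20 + j30 → |·| = √(20²+30²) = √1300 ≈ 36.056, ∠ = arctan(30/20) ≈ 56.31°
|T| = 1000 · 30.067 / 1087.1 ≈ 27.658
Gain = 20 log₁₀(27.658) ≈ 28.84 dB

28.8 dB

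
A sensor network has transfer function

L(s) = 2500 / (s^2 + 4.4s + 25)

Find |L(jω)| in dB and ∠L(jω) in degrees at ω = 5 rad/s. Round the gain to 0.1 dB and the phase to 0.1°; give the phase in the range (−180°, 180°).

At s = jω = j5:
quadratic: (j5)² + 4.4·j5 + 25 = 0 + j22 → |·| ≈ 22, ∠ ≈ 90.00°
|L| = 2500 / 22 ≈ 113.64
Gain = 20 log₁₀(113.64) ≈ 41.11 dB
∠L = 0.00° − 90.00° = -90.00°

41.1 dB, -90.0°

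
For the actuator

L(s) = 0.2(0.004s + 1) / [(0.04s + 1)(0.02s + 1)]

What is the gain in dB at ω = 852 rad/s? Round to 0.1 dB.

At ω = 852 rad/s:
zero (1 + j852·0.004) = 1 + j3.408 → |·| ≈ 3.5517, ∠ ≈ 73.65°
pole (1 + j852·0.04) = 1 + j34.08 → |·| ≈ 34.095, ∠ ≈ 88.32°
pole (1 + j852·0.02) = 1 + j17.04 → |·| ≈ 17.069, ∠ ≈ 86.64°
|L| = 0.2 · 3.5517 / (34.095 · 17.069) ≈ 0.0012206
Gain = 20 log₁₀(0.0012206) ≈ -58.27 dB

-58.3 dB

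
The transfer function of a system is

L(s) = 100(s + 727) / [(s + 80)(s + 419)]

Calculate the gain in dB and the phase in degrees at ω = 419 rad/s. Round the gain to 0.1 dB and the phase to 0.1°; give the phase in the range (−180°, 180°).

At s = jω = j419:
zero (s+727): 727 + j419 → |·| = √(727²+419²) = √704090 ≈ 839.1, ∠ = arctan(419/727) ≈ 29.96°
pole (s+80): 80 + j419 → |·| = √(80²+419²) = √181961 ≈ 426.57, ∠ = arctan(419/80) ≈ 79.19°
pole (s+419): 419 + j419 → |·| = √(419²+419²) = √351122 ≈ 592.56, ∠ = arctan(419/419) ≈ 45.00°
|L| = 100 · 839.1 / 2.5277e+05 ≈ 0.33196
Gain = 20 log₁₀(0.33196) ≈ -9.58 dB
∠L = 29.96° − 124.19° = -94.23°

-9.6 dB, -94.2°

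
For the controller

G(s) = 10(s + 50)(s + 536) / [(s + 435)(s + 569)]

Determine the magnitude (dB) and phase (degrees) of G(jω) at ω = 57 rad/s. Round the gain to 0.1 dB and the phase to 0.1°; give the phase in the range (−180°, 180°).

4.2 dB, 41.6°

At s = jω = j57:
zero (s+50): 50 + j57 → |·| = √(50²+57²) = √5749 ≈ 75.822, ∠ = arctan(57/50) ≈ 48.74°
zero (s+536): 536 + j57 → |·| = √(536²+57²) = √290545 ≈ 539.02, ∠ = arctan(57/536) ≈ 6.07°
pole (s+435): 435 + j57 → |·| = √(435²+57²) = √192474 ≈ 438.72, ∠ = arctan(57/435) ≈ 7.47°
pole (s+569): 569 + j57 → |·| = √(569²+57²) = √327010 ≈ 571.85, ∠ = arctan(57/569) ≈ 5.72°
|G| = 10 · 40870 / 2.5088e+05 ≈ 1.6291
Gain = 20 log₁₀(1.6291) ≈ 4.24 dB
∠G = 54.81° − 13.19° = 41.62°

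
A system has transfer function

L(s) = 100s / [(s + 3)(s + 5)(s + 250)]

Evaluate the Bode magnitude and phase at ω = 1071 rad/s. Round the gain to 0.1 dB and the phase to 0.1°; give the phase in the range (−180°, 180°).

At s = jω = j1071:
zero at origin: s = j1071 → |·| = 1071, ∠ = 90.00°
pole (s+3): 3 + j1071 → |·| = √(3²+1071²) = √1147050 ≈ 1071, ∠ = arctan(1071/3) ≈ 89.84°
pole (s+5): 5 + j1071 → |·| = √(5²+1071²) = √1147066 ≈ 1071, ∠ = arctan(1071/5) ≈ 89.73°
pole (s+250): 250 + j1071 → |·| = √(250²+1071²) = √1209541 ≈ 1099.8, ∠ = arctan(1071/250) ≈ 76.86°
|L| = 100 · 1071 / 1.2615e+09 ≈ 8.4899e-05
Gain = 20 log₁₀(8.4899e-05) ≈ -81.42 dB
∠L = 90.00° − 256.43° = -166.43°

-81.4 dB, -166.4°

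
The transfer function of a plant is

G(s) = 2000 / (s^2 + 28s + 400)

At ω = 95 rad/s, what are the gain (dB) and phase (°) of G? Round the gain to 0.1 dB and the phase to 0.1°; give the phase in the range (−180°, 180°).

-13.1 dB, -162.9°

At s = jω = j95:
quadratic: (j95)² + 28·j95 + 400 = -8625 + j2660 → |·| ≈ 9025.9, ∠ ≈ 162.86°
|G| = 2000 / 9025.9 ≈ 0.22158
Gain = 20 log₁₀(0.22158) ≈ -13.09 dB
∠G = 0.00° − 162.86° = -162.86°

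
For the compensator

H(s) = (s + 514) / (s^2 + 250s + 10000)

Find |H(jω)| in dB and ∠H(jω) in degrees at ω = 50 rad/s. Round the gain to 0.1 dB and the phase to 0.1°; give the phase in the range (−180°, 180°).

Substitute s = j50:
Numerator: (j50) + 514 = 514 + j50
Denominator: (j50)^2 + 250(j50) + 10000 = 7500 + j12500
|N| = √(514² + 50²) ≈ 516.43, ∠N ≈ 5.56°
|D| = √(7500² + 12500²) ≈ 14577, ∠D ≈ 59.04°
|H| = 516.43 / 14577 ≈ 0.035428
Gain = 20 log₁₀(0.035428) ≈ -29.01 dB
∠H = 5.56° − 59.04° = -53.48°

-29.0 dB, -53.5°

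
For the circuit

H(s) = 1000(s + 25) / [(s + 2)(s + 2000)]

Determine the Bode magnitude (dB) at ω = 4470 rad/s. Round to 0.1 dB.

At s = jω = j4470:
zero (s+25): 25 + j4470 → |·| = √(25²+4470²) = √19981525 ≈ 4470.1, ∠ = arctan(4470/25) ≈ 89.68°
pole (s+2): 2 + j4470 → |·| = √(2²+4470²) = √19980904 ≈ 4470, ∠ = arctan(4470/2) ≈ 89.97°
pole (s+2000): 2000 + j4470 → |·| = √(2000²+4470²) = √23980900 ≈ 4897, ∠ = arctan(4470/2000) ≈ 65.89°
|H| = 1000 · 4470.1 / 2.189e+07 ≈ 0.20421
Gain = 20 log₁₀(0.20421) ≈ -13.80 dB

-13.8 dB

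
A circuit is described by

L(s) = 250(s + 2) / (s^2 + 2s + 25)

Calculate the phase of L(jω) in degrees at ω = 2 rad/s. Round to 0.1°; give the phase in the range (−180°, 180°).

34.2°

At s = jω = j2:
zero (s+2): 2 + j2 → |·| = √(2²+2²) = √8 ≈ 2.8284, ∠ = arctan(2/2) ≈ 45.00°
quadratic: (j2)² + 2·j2 + 25 = 21 + j4 → |·| ≈ 21.378, ∠ ≈ 10.78°
∠L = 45.00° − 10.78° = 34.22°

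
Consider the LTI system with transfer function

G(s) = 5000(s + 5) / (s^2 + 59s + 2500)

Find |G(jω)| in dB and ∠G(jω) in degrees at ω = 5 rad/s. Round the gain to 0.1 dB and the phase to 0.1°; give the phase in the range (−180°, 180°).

At s = jω = j5:
zero (s+5): 5 + j5 → |·| = √(5²+5²) = √50 ≈ 7.0711, ∠ = arctan(5/5) ≈ 45.00°
quadratic: (j5)² + 59·j5 + 2500 = 2475 + j295 → |·| ≈ 2492.5, ∠ ≈ 6.80°
|G| = 5000 · 7.0711 / 2492.5 ≈ 14.185
Gain = 20 log₁₀(14.185) ≈ 23.04 dB
∠G = 45.00° − 6.80° = 38.20°

23.0 dB, 38.2°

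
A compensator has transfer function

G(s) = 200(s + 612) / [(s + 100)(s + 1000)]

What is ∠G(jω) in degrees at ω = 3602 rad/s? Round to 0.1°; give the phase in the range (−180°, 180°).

-82.5°

At s = jω = j3602:
zero (s+612): 612 + j3602 → |·| = √(612²+3602²) = √13348948 ≈ 3653.6, ∠ = arctan(3602/612) ≈ 80.36°
pole (s+100): 100 + j3602 → |·| = √(100²+3602²) = √12984404 ≈ 3603.4, ∠ = arctan(3602/100) ≈ 88.41°
pole (s+1000): 1000 + j3602 → |·| = √(1000²+3602²) = √13974404 ≈ 3738.2, ∠ = arctan(3602/1000) ≈ 74.48°
∠G = 80.36° − 162.89° = -82.53°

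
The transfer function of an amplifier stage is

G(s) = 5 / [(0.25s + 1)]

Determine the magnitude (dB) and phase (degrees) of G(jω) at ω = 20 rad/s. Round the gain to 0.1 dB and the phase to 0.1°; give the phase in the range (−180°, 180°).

-0.2 dB, -78.7°

At ω = 20 rad/s:
pole (1 + j20·0.25) = 1 + j5 → |·| ≈ 5.099, ∠ ≈ 78.69°
|G| = 5 · 1 / (5.099) ≈ 0.98058
Gain = 20 log₁₀(0.98058) ≈ -0.17 dB
∠G = (0°) − (78.69°) = -78.69°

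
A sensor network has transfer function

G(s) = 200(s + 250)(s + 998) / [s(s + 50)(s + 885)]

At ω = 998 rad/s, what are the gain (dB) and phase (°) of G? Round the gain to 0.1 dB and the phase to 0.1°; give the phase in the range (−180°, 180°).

-13.2 dB, -104.6°

At s = jω = j998:
zero (s+250): 250 + j998 → |·| = √(250²+998²) = √1058504 ≈ 1028.8, ∠ = arctan(998/250) ≈ 75.94°
zero (s+998): 998 + j998 → |·| = √(998²+998²) = √1992008 ≈ 1411.4, ∠ = arctan(998/998) ≈ 45.00°
pole (s+50): 50 + j998 → |·| = √(50²+998²) = √998504 ≈ 999.25, ∠ = arctan(998/50) ≈ 87.13°
pole (s+885): 885 + j998 → |·| = √(885²+998²) = √1779229 ≈ 1333.9, ∠ = arctan(998/885) ≈ 48.43°
pole at origin: |s| = 998, ∠ = 90.00° (in denominator)
|G| = 200 · 1.452e+06 / 1.3302e+09 ≈ 0.21831
Gain = 20 log₁₀(0.21831) ≈ -13.22 dB
∠G = 120.94° − 225.56° = -104.62°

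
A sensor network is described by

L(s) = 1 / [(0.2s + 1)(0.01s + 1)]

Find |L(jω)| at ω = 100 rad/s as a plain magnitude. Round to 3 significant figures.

At ω = 100 rad/s:
pole (1 + j100·0.2) = 1 + j20 → |·| ≈ 20.025, ∠ ≈ 87.14°
pole (1 + j100·0.01) = 1 + j1 → |·| ≈ 1.4142, ∠ ≈ 45.00°
|L| = 1 · 1 / (20.025 · 1.4142) ≈ 0.035312

0.0353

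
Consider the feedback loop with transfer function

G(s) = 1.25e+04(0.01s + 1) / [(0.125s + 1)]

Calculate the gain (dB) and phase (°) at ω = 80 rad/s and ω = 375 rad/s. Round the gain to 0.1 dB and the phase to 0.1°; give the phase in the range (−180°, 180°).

At ω = 80 rad/s:
zero (1 + j80·0.01) = 1 + j0.8 → |·| ≈ 1.2806, ∠ ≈ 38.66°
pole (1 + j80·0.125) = 1 + j10 → |·| ≈ 10.05, ∠ ≈ 84.29°
|G| = 1.25e+04 · 1.2806 / (10.05) ≈ 1592.8
Gain = 20 log₁₀(1592.8) ≈ 64.04 dB
∠G = (38.66°) − (84.29°) = -45.63°

At ω = 375 rad/s:
zero (1 + j375·0.01) = 1 + j3.75 → |·| ≈ 3.881, ∠ ≈ 75.07°
pole (1 + j375·0.125) = 1 + j46.875 → |·| ≈ 46.886, ∠ ≈ 88.78°
|G| = 1.25e+04 · 3.881 / (46.886) ≈ 1034.7
Gain = 20 log₁₀(1034.7) ≈ 60.30 dB
∠G = (75.07°) − (88.78°) = -13.71°

ω = 80: 64.0 dB, -45.6°; ω = 375: 60.3 dB, -13.7°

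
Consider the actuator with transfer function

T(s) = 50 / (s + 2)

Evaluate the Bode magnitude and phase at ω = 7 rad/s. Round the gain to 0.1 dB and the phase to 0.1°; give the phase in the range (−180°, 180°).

16.7 dB, -74.1°

Substitute s = j7:
Numerator: 50 = 50 + j0
Denominator: (j7) + 2 = 2 + j7
|N| = √(50² + 0²) ≈ 50, ∠N ≈ 0.00°
|D| = √(2² + 7²) ≈ 7.2801, ∠D ≈ 74.05°
|T| = 50 / 7.2801 ≈ 6.868
Gain = 20 log₁₀(6.868) ≈ 16.74 dB
∠T = 0.00° − 74.05° = -74.05°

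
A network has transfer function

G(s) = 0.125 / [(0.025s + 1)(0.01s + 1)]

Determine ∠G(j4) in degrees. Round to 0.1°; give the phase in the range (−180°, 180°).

-8.0°

At ω = 4 rad/s:
pole (1 + j4·0.025) = 1 + j0.1 → |·| ≈ 1.005, ∠ ≈ 5.71°
pole (1 + j4·0.01) = 1 + j0.04 → |·| ≈ 1.0008, ∠ ≈ 2.29°
∠G = (0°) − (5.71° + 2.29°) = -8.00°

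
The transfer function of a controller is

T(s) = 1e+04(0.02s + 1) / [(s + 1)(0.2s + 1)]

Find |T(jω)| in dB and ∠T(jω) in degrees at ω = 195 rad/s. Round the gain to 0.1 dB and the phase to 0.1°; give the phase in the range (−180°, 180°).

At ω = 195 rad/s:
zero (1 + j195·0.02) = 1 + j3.9 → |·| ≈ 4.0262, ∠ ≈ 75.62°
pole (1 + j195·1) = 1 + j195 → |·| ≈ 195, ∠ ≈ 89.71°
pole (1 + j195·0.2) = 1 + j39 → |·| ≈ 39.013, ∠ ≈ 88.53°
|T| = 1e+04 · 4.0262 / (195 · 39.013) ≈ 5.2924
Gain = 20 log₁₀(5.2924) ≈ 14.47 dB
∠T = (75.62°) − (89.71° + 88.53°) = -102.62°

14.5 dB, -102.6°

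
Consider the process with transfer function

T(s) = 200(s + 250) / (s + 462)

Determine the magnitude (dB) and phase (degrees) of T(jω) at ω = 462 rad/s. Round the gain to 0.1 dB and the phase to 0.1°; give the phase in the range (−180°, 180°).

At s = jω = j462:
zero (s+250): 250 + j462 → |·| = √(250²+462²) = √275944 ≈ 525.3, ∠ = arctan(462/250) ≈ 61.58°
pole (s+462): 462 + j462 → |·| = √(462²+462²) = √426888 ≈ 653.37, ∠ = arctan(462/462) ≈ 45.00°
|T| = 200 · 525.3 / 653.37 ≈ 160.8
Gain = 20 log₁₀(160.8) ≈ 44.13 dB
∠T = 61.58° − 45.00° = 16.58°

44.1 dB, 16.6°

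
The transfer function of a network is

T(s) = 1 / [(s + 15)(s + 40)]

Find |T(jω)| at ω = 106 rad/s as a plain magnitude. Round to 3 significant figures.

8.24e-05

At s = jω = j106:
pole (s+15): 15 + j106 → |·| = √(15²+106²) = √11461 ≈ 107.06, ∠ = arctan(106/15) ≈ 81.95°
pole (s+40): 40 + j106 → |·| = √(40²+106²) = √12836 ≈ 113.3, ∠ = arctan(106/40) ≈ 69.33°
|T| = 1 / 12130 ≈ 8.244e-05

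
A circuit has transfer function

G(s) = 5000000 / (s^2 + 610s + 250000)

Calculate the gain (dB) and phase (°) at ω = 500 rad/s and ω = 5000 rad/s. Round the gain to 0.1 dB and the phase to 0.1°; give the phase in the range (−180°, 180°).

ω = 500: 24.3 dB, -90.0°; ω = 5000: -14.0 dB, -173.0°

At s = jω = j500:
quadratic: (j500)² + 610·j500 + 250000 = 0 + j305000 → |·| ≈ 3.05e+05, ∠ ≈ 90.00°
|G| = 5000000 / 3.05e+05 ≈ 16.393
Gain = 20 log₁₀(16.393) ≈ 24.29 dB
∠G = 0.00° − 90.00° = -90.00°

At s = jω = j5000:
quadratic: (j5000)² + 610·j5000 + 250000 = -24750000 + j3050000 → |·| ≈ 2.4937e+07, ∠ ≈ 172.97°
|G| = 5000000 / 2.4937e+07 ≈ 0.20051
Gain = 20 log₁₀(0.20051) ≈ -13.96 dB
∠G = 0.00° − 172.97° = -172.97°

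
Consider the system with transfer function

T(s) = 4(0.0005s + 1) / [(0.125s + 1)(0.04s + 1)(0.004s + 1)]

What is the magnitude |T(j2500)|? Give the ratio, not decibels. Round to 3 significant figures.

At ω = 2500 rad/s:
zero (1 + j2500·0.0005) = 1 + j1.25 → |·| ≈ 1.6008, ∠ ≈ 51.34°
pole (1 + j2500·0.125) = 1 + j312.5 → |·| ≈ 312.5, ∠ ≈ 89.82°
pole (1 + j2500·0.04) = 1 + j100 → |·| ≈ 100, ∠ ≈ 89.43°
pole (1 + j2500·0.004) = 1 + j10 → |·| ≈ 10.05, ∠ ≈ 84.29°
|T| = 4 · 1.6008 / (312.5 · 100 · 10.05) ≈ 2.0388e-05

2.04e-05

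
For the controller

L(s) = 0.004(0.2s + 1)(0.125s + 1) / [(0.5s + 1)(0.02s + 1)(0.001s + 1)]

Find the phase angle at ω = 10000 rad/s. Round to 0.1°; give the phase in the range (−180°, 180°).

-84.1°

At ω = 10000 rad/s:
zero (1 + j10000·0.2) = 1 + j2000 → |·| ≈ 2000, ∠ ≈ 89.97°
zero (1 + j10000·0.125) = 1 + j1250 → |·| ≈ 1250, ∠ ≈ 89.95°
pole (1 + j10000·0.5) = 1 + j5000 → |·| ≈ 5000, ∠ ≈ 89.99°
pole (1 + j10000·0.02) = 1 + j200 → |·| ≈ 200, ∠ ≈ 89.71°
pole (1 + j10000·0.001) = 1 + j10 → |·| ≈ 10.05, ∠ ≈ 84.29°
∠L = (89.97° + 89.95°) − (89.99° + 89.71° + 84.29°) = -84.07°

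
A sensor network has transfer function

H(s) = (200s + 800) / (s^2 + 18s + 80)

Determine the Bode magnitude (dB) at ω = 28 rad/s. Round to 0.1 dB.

Substitute s = j28:
Numerator: 200(j28) + 800 = 800 + j5600
Denominator: (j28)^2 + 18(j28) + 80 = -704 + j504
|N| = √(800² + 5600²) ≈ 5656.9, ∠N ≈ 81.87°
|D| = √(704² + 504²) ≈ 865.81, ∠D ≈ 144.40°
|H| = 5656.9 / 865.81 ≈ 6.5337
Gain = 20 log₁₀(6.5337) ≈ 16.30 dB

16.3 dB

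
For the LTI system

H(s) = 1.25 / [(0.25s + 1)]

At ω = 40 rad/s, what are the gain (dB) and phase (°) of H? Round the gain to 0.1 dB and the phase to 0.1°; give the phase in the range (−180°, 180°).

At ω = 40 rad/s:
pole (1 + j40·0.25) = 1 + j10 → |·| ≈ 10.05, ∠ ≈ 84.29°
|H| = 1.25 · 1 / (10.05) ≈ 0.12438
Gain = 20 log₁₀(0.12438) ≈ -18.10 dB
∠H = (0°) − (84.29°) = -84.29°

-18.1 dB, -84.3°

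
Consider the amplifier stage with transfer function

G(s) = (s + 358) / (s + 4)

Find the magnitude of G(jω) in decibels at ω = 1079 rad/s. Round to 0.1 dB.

0.5 dB

Substitute s = j1079:
Numerator: (j1079) + 358 = 358 + j1079
Denominator: (j1079) + 4 = 4 + j1079
|N| = √(358² + 1079²) ≈ 1136.8, ∠N ≈ 71.64°
|D| = √(4² + 1079²) ≈ 1079, ∠D ≈ 89.79°
|G| = 1136.8 / 1079 ≈ 1.0536
Gain = 20 log₁₀(1.0536) ≈ 0.45 dB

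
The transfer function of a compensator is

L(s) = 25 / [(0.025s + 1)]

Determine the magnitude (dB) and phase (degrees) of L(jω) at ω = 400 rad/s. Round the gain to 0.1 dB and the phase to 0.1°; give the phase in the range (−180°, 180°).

At ω = 400 rad/s:
pole (1 + j400·0.025) = 1 + j10 → |·| ≈ 10.05, ∠ ≈ 84.29°
|L| = 25 · 1 / (10.05) ≈ 2.4876
Gain = 20 log₁₀(2.4876) ≈ 7.92 dB
∠L = (0°) − (84.29°) = -84.29°

7.9 dB, -84.3°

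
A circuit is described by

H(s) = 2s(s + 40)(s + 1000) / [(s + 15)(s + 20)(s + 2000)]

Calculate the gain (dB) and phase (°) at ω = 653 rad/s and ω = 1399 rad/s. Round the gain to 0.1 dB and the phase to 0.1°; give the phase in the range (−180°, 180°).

ω = 653: 1.1 dB, 14.6°; ω = 1399: 3.0 dB, 19.3°

At s = jω = j653:
zero (s+40): 40 + j653 → |·| = √(40²+653²) = √428009 ≈ 654.22, ∠ = arctan(653/40) ≈ 86.49°
zero (s+1000): 1000 + j653 → |·| = √(1000²+653²) = √1426409 ≈ 1194.3, ∠ = arctan(653/1000) ≈ 33.14°
zero at origin: s = j653 → |·| = 653, ∠ = 90.00°
pole (s+15): 15 + j653 → |·| = √(15²+653²) = √426634 ≈ 653.17, ∠ = arctan(653/15) ≈ 88.68°
pole (s+20): 20 + j653 → |·| = √(20²+653²) = √426809 ≈ 653.31, ∠ = arctan(653/20) ≈ 88.25°
pole (s+2000): 2000 + j653 → |·| = √(2000²+653²) = √4426409 ≈ 2103.9, ∠ = arctan(653/2000) ≈ 18.08°
|H| = 2 · 5.1021e+08 / 8.9778e+08 ≈ 1.1366
Gain = 20 log₁₀(1.1366) ≈ 1.11 dB
∠H = 209.63° − 195.01° = 14.62°

At s = jω = j1399:
zero (s+40): 40 + j1399 → |·| = √(40²+1399²) = √1958801 ≈ 1399.6, ∠ = arctan(1399/40) ≈ 88.36°
zero (s+1000): 1000 + j1399 → |·| = √(1000²+1399²) = √2957201 ≈ 1719.7, ∠ = arctan(1399/1000) ≈ 54.44°
zero at origin: s = j1399 → |·| = 1399, ∠ = 90.00°
pole (s+15): 15 + j1399 → |·| = √(15²+1399²) = √1957426 ≈ 1399.1, ∠ = arctan(1399/15) ≈ 89.39°
pole (s+20): 20 + j1399 → |·| = √(20²+1399²) = √1957601 ≈ 1399.1, ∠ = arctan(1399/20) ≈ 89.18°
pole (s+2000): 2000 + j1399 → |·| = √(2000²+1399²) = √5957201 ≈ 2440.7, ∠ = arctan(1399/2000) ≈ 34.97°
|H| = 2 · 3.3672e+09 / 4.7776e+09 ≈ 1.4096
Gain = 20 log₁₀(1.4096) ≈ 2.98 dB
∠H = 232.80° − 213.54° = 19.26°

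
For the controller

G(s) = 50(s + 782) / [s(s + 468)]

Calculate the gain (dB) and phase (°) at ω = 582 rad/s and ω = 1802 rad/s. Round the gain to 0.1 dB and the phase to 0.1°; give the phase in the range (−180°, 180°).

ω = 582: -19.0 dB, -104.5°; ω = 1802: -30.7 dB, -98.9°

At s = jω = j582:
zero (s+782): 782 + j582 → |·| = √(782²+582²) = √950248 ≈ 974.81, ∠ = arctan(582/782) ≈ 36.66°
pole (s+468): 468 + j582 → |·| = √(468²+582²) = √557748 ≈ 746.83, ∠ = arctan(582/468) ≈ 51.20°
pole at origin: |s| = 582, ∠ = 90.00° (in denominator)
|G| = 50 · 974.81 / 4.3466e+05 ≈ 0.11213
Gain = 20 log₁₀(0.11213) ≈ -19.01 dB
∠G = 36.66° − 141.20° = -104.54°

At s = jω = j1802:
zero (s+782): 782 + j1802 → |·| = √(782²+1802²) = √3858728 ≈ 1964.4, ∠ = arctan(1802/782) ≈ 66.54°
pole (s+468): 468 + j1802 → |·| = √(468²+1802²) = √3466228 ≈ 1861.8, ∠ = arctan(1802/468) ≈ 75.44°
pole at origin: |s| = 1802, ∠ = 90.00° (in denominator)
|G| = 50 · 1964.4 / 3.355e+06 ≈ 0.029276
Gain = 20 log₁₀(0.029276) ≈ -30.67 dB
∠G = 66.54° − 165.44° = -98.90°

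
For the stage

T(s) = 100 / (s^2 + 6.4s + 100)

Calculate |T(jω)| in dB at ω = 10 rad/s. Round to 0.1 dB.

3.9 dB

At s = jω = j10:
quadratic: (j10)² + 6.4·j10 + 100 = 0 + j64 → |·| ≈ 64, ∠ ≈ 90.00°
|T| = 100 / 64 ≈ 1.5625
Gain = 20 log₁₀(1.5625) ≈ 3.88 dB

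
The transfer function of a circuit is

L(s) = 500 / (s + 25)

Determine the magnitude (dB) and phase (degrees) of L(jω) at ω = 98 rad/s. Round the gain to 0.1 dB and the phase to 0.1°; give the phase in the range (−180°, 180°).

Substitute s = j98:
Numerator: 500 = 500 + j0
Denominator: (j98) + 25 = 25 + j98
|N| = √(500² + 0²) ≈ 500, ∠N ≈ 0.00°
|D| = √(25² + 98²) ≈ 101.14, ∠D ≈ 75.69°
|L| = 500 / 101.14 ≈ 4.9436
Gain = 20 log₁₀(4.9436) ≈ 13.88 dB
∠L = 0.00° − 75.69° = -75.69°

13.9 dB, -75.7°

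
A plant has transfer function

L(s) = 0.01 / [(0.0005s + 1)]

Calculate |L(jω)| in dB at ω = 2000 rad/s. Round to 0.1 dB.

-43.0 dB

At ω = 2000 rad/s:
pole (1 + j2000·0.0005) = 1 + j1 → |·| ≈ 1.4142, ∠ ≈ 45.00°
|L| = 0.01 · 1 / (1.4142) ≈ 0.0070711
Gain = 20 log₁₀(0.0070711) ≈ -43.01 dB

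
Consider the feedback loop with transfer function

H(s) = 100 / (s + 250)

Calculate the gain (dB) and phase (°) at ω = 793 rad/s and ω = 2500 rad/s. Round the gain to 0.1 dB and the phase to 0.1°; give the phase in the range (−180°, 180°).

ω = 793: -18.4 dB, -72.5°; ω = 2500: -28.0 dB, -84.3°

At s = jω = j793:
pole (s+250): 250 + j793 → |·| = √(250²+793²) = √691349 ≈ 831.47, ∠ = arctan(793/250) ≈ 72.50°
|H| = 100 / 831.47 ≈ 0.12027
Gain = 20 log₁₀(0.12027) ≈ -18.40 dB
∠H = 0.00° − 72.50° = -72.50°

At s = jω = j2500:
pole (s+250): 250 + j2500 → |·| = √(250²+2500²) = √6312500 ≈ 2512.5, ∠ = arctan(2500/250) ≈ 84.29°
|H| = 100 / 2512.5 ≈ 0.039801
Gain = 20 log₁₀(0.039801) ≈ -28.00 dB
∠H = 0.00° − 84.29° = -84.29°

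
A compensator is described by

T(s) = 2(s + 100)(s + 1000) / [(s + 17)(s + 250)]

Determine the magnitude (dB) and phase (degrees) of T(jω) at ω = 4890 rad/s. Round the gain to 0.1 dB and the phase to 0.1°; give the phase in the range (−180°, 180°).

6.2 dB, -9.6°

At s = jω = j4890:
zero (s+100): 100 + j4890 → |·| = √(100²+4890²) = √23922100 ≈ 4891, ∠ = arctan(4890/100) ≈ 88.83°
zero (s+1000): 1000 + j4890 → |·| = √(1000²+4890²) = √24912100 ≈ 4991.2, ∠ = arctan(4890/1000) ≈ 78.44°
pole (s+17): 17 + j4890 → |·| = √(17²+4890²) = √23912389 ≈ 4890, ∠ = arctan(4890/17) ≈ 89.80°
pole (s+250): 250 + j4890 → |·| = √(250²+4890²) = √23974600 ≈ 4896.4, ∠ = arctan(4890/250) ≈ 87.07°
|T| = 2 · 2.4412e+07 / 2.3943e+07 ≈ 2.0392
Gain = 20 log₁₀(2.0392) ≈ 6.19 dB
∠T = 167.27° − 176.87° = -9.60°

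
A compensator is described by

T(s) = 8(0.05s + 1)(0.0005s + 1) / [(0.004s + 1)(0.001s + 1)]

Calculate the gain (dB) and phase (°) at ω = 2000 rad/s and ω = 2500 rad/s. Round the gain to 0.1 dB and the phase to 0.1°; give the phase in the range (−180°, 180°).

ω = 2000: 36.0 dB, -11.9°; ω = 2500: 35.4 dB, -11.6°

At ω = 2000 rad/s:
zero (1 + j2000·0.05) = 1 + j100 → |·| ≈ 100, ∠ ≈ 89.43°
zero (1 + j2000·0.0005) = 1 + j1 → |·| ≈ 1.4142, ∠ ≈ 45.00°
pole (1 + j2000·0.004) = 1 + j8 → |·| ≈ 8.0623, ∠ ≈ 82.87°
pole (1 + j2000·0.001) = 1 + j2 → |·| ≈ 2.2361, ∠ ≈ 63.43°
|T| = 8 · 100 · 1.4142 / (8.0623 · 2.2361) ≈ 62.755
Gain = 20 log₁₀(62.755) ≈ 35.95 dB
∠T = (89.43° + 45.00°) − (82.87° + 63.43°) = -11.87°

At ω = 2500 rad/s:
zero (1 + j2500·0.05) = 1 + j125 → |·| ≈ 125, ∠ ≈ 89.54°
zero (1 + j2500·0.0005) = 1 + j1.25 → |·| ≈ 1.6008, ∠ ≈ 51.34°
pole (1 + j2500·0.004) = 1 + j10 → |·| ≈ 10.05, ∠ ≈ 84.29°
pole (1 + j2500·0.001) = 1 + j2.5 → |·| ≈ 2.6926, ∠ ≈ 68.20°
|T| = 8 · 125 · 1.6008 / (10.05 · 2.6926) ≈ 59.156
Gain = 20 log₁₀(59.156) ≈ 35.44 dB
∠T = (89.54° + 51.34°) − (84.29° + 68.20°) = -11.61°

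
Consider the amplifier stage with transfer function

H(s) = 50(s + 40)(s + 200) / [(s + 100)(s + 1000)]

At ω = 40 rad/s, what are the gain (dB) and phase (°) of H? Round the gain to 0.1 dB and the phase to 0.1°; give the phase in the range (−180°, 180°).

At s = jω = j40:
zero (s+40): 40 + j40 → |·| = √(40²+40²) = √3200 ≈ 56.569, ∠ = arctan(40/40) ≈ 45.00°
zero (s+200): 200 + j40 → |·| = √(200²+40²) = √41600 ≈ 203.96, ∠ = arctan(40/200) ≈ 11.31°
pole (s+100): 100 + j40 → |·| = √(100²+40²) = √11600 ≈ 107.7, ∠ = arctan(40/100) ≈ 21.80°
pole (s+1000): 1000 + j40 → |·| = √(1000²+40²) = √1001600 ≈ 1000.8, ∠ = arctan(40/1000) ≈ 2.29°
|H| = 50 · 11538 / 1.0779e+05 ≈ 5.3521
Gain = 20 log₁₀(5.3521) ≈ 14.57 dB
∠H = 56.31° − 24.09° = 32.22°

14.6 dB, 32.2°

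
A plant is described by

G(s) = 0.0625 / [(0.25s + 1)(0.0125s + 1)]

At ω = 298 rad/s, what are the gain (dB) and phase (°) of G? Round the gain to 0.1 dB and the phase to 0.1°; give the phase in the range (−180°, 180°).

At ω = 298 rad/s:
pole (1 + j298·0.25) = 1 + j74.5 → |·| ≈ 74.507, ∠ ≈ 89.23°
pole (1 + j298·0.0125) = 1 + j3.725 → |·| ≈ 3.8569, ∠ ≈ 74.97°
|G| = 0.0625 · 1 / (74.507 · 3.8569) ≈ 0.00021749
Gain = 20 log₁₀(0.00021749) ≈ -73.25 dB
∠G = (0°) − (89.23° + 74.97°) = -164.20°

-73.3 dB, -164.2°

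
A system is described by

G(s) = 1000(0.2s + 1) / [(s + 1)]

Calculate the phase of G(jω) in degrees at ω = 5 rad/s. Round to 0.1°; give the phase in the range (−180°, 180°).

-33.7°

At ω = 5 rad/s:
zero (1 + j5·0.2) = 1 + j1 → |·| ≈ 1.4142, ∠ ≈ 45.00°
pole (1 + j5·1) = 1 + j5 → |·| ≈ 5.099, ∠ ≈ 78.69°
∠G = (45.00°) − (78.69°) = -33.69°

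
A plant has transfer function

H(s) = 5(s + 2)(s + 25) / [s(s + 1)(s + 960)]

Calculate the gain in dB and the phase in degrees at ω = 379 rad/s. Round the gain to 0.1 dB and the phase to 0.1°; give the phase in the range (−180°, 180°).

At s = jω = j379:
zero (s+2): 2 + j379 → |·| = √(2²+379²) = √143645 ≈ 379.01, ∠ = arctan(379/2) ≈ 89.70°
zero (s+25): 25 + j379 → |·| = √(25²+379²) = √144266 ≈ 379.82, ∠ = arctan(379/25) ≈ 86.23°
pole (s+1): 1 + j379 → |·| = √(1²+379²) = √143642 ≈ 379, ∠ = arctan(379/1) ≈ 89.85°
pole (s+960): 960 + j379 → |·| = √(960²+379²) = √1065241 ≈ 1032.1, ∠ = arctan(379/960) ≈ 21.54°
pole at origin: |s| = 379, ∠ = 90.00° (in denominator)
|H| = 5 · 1.4396e+05 / 1.4825e+08 ≈ 0.0048553
Gain = 20 log₁₀(0.0048553) ≈ -46.28 dB
∠H = 175.93° − 201.39° = -25.46°

-46.3 dB, -25.5°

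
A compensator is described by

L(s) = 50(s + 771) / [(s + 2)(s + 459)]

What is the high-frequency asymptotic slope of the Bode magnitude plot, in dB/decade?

-20 dB/decade

Each pole contributes −20 dB/decade at high frequency; each zero contributes +20 dB/decade.
Net: 1 zero(s) − 2 pole(s) → -20 dB/decade.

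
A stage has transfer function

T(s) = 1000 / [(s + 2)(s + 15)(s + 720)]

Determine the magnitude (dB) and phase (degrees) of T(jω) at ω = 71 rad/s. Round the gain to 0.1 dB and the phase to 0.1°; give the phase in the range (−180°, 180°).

At s = jω = j71:
pole (s+2): 2 + j71 → |·| = √(2²+71²) = √5045 ≈ 71.028, ∠ = arctan(71/2) ≈ 88.39°
pole (s+15): 15 + j71 → |·| = √(15²+71²) = √5266 ≈ 72.567, ∠ = arctan(71/15) ≈ 78.07°
pole (s+720): 720 + j71 → |·| = √(720²+71²) = √523441 ≈ 723.49, ∠ = arctan(71/720) ≈ 5.63°
|T| = 1000 / 3.7291e+06 ≈ 0.00026816
Gain = 20 log₁₀(0.00026816) ≈ -71.43 dB
∠T = 0.00° − 172.09° = -172.09°

-71.4 dB, -172.1°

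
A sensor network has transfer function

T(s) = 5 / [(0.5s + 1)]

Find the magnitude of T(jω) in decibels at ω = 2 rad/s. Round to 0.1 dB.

At ω = 2 rad/s:
pole (1 + j2·0.5) = 1 + j1 → |·| ≈ 1.4142, ∠ ≈ 45.00°
|T| = 5 · 1 / (1.4142) ≈ 3.5356
Gain = 20 log₁₀(3.5356) ≈ 10.97 dB

11.0 dB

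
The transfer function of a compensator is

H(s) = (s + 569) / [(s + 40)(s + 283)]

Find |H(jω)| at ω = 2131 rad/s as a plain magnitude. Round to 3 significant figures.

At s = jω = j2131:
zero (s+569): 569 + j2131 → |·| = √(569²+2131²) = √4864922 ≈ 2205.7, ∠ = arctan(2131/569) ≈ 75.05°
pole (s+40): 40 + j2131 → |·| = √(40²+2131²) = √4542761 ≈ 2131.4, ∠ = arctan(2131/40) ≈ 88.92°
pole (s+283): 283 + j2131 → |·| = √(283²+2131²) = √4621250 ≈ 2149.7, ∠ = arctan(2131/283) ≈ 82.44°
|H| = 1 · 2205.7 / 4.5819e+06 ≈ 0.00048139

0.000481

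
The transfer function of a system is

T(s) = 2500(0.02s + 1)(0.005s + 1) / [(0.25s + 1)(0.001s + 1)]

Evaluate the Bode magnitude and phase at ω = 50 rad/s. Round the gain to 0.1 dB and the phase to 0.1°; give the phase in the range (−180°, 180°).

At ω = 50 rad/s:
zero (1 + j50·0.02) = 1 + j1 → |·| ≈ 1.4142, ∠ ≈ 45.00°
zero (1 + j50·0.005) = 1 + j0.25 → |·| ≈ 1.0308, ∠ ≈ 14.04°
pole (1 + j50·0.25) = 1 + j12.5 → |·| ≈ 12.54, ∠ ≈ 85.43°
pole (1 + j50·0.001) = 1 + j0.05 → |·| ≈ 1.0012, ∠ ≈ 2.86°
|T| = 2500 · 1.4142 · 1.0308 / (12.54 · 1.0012) ≈ 290.27
Gain = 20 log₁₀(290.27) ≈ 49.26 dB
∠T = (45.00° + 14.04°) − (85.43° + 2.86°) = -29.25°

49.3 dB, -29.3°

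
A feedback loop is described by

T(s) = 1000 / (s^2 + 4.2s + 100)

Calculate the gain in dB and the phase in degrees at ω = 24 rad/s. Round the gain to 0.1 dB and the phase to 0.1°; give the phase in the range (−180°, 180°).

At s = jω = j24:
quadratic: (j24)² + 4.2·j24 + 100 = -476 + j100.8 → |·| ≈ 486.56, ∠ ≈ 168.04°
|T| = 1000 / 486.56 ≈ 2.0552
Gain = 20 log₁₀(2.0552) ≈ 6.26 dB
∠T = 0.00° − 168.04° = -168.04°

6.3 dB, -168.0°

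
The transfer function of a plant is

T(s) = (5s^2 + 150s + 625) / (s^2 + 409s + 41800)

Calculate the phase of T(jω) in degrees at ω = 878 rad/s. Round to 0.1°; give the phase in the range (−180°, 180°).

24.3°

Substitute s = j878:
Numerator: 5(j878)^2 + 150(j878) + 625 = -3853795 + j131700
Denominator: (j878)^2 + 409(j878) + 41800 = -729084 + j359102
|N| = √(3853795² + 131700²) ≈ 3.856e+06, ∠N ≈ 178.04°
|D| = √(729084² + 359102²) ≈ 8.1272e+05, ∠D ≈ 153.78°
∠T = 178.04° − 153.78° = 24.26°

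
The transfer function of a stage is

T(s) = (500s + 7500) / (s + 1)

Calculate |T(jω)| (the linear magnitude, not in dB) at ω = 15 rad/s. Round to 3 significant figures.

Substitute s = j15:
Numerator: 500(j15) + 7500 = 7500 + j7500
Denominator: (j15) + 1 = 1 + j15
|N| = √(7500² + 7500²) ≈ 10607, ∠N ≈ 45.00°
|D| = √(1² + 15²) ≈ 15.033, ∠D ≈ 86.19°
|T| = 10607 / 15.033 ≈ 705.58

706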